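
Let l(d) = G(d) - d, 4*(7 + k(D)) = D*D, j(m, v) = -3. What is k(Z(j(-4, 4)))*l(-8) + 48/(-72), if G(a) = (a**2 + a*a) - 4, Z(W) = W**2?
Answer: 5245/3 ≈ 1748.3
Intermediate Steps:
G(a) = -4 + 2*a**2 (G(a) = (a**2 + a**2) - 4 = 2*a**2 - 4 = -4 + 2*a**2)
k(D) = -7 + D**2/4 (k(D) = -7 + (D*D)/4 = -7 + D**2/4)
l(d) = -4 - d + 2*d**2 (l(d) = (-4 + 2*d**2) - d = -4 - d + 2*d**2)
k(Z(j(-4, 4)))*l(-8) + 48/(-72) = (-7 + ((-3)**2)**2/4)*(-4 - 1*(-8) + 2*(-8)**2) + 48/(-72) = (-7 + (1/4)*9**2)*(-4 + 8 + 2*64) + 48*(-1/72) = (-7 + (1/4)*81)*(-4 + 8 + 128) - 2/3 = (-7 + 81/4)*132 - 2/3 = (53/4)*132 - 2/3 = 1749 - 2/3 = 5245/3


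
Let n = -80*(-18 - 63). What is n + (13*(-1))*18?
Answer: 6246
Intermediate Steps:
n = 6480 (n = -80*(-81) = 6480)
n + (13*(-1))*18 = 6480 + (13*(-1))*18 = 6480 - 13*18 = 6480 - 234 = 6246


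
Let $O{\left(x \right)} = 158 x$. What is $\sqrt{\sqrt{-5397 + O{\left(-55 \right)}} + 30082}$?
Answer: $\sqrt{30082 + i \sqrt{14087}} \approx 173.44 + 0.3422 i$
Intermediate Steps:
$\sqrt{\sqrt{-5397 + O{\left(-55 \right)}} + 30082} = \sqrt{\sqrt{-5397 + 158 \left(-55\right)} + 30082} = \sqrt{\sqrt{-5397 - 8690} + 30082} = \sqrt{\sqrt{-14087} + 30082} = \sqrt{i \sqrt{14087} + 30082} = \sqrt{30082 + i \sqrt{14087}}$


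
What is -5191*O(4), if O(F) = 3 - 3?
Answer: 0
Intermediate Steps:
O(F) = 0
-5191*O(4) = -5191*0 = 0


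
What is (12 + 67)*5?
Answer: 395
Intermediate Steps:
(12 + 67)*5 = 79*5 = 395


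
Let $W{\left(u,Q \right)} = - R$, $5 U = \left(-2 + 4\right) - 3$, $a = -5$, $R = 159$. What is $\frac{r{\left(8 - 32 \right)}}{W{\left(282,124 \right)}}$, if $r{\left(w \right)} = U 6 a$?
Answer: $- \frac{2}{53} \approx -0.037736$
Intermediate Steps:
$U = - \frac{1}{5}$ ($U = \frac{\left(-2 + 4\right) - 3}{5} = \frac{2 - 3}{5} = \frac{1}{5} \left(-1\right) = - \frac{1}{5} \approx -0.2$)
$r{\left(w \right)} = 6$ ($r{\left(w \right)} = \left(- \frac{1}{5}\right) 6 \left(-5\right) = \left(- \frac{6}{5}\right) \left(-5\right) = 6$)
$W{\left(u,Q \right)} = -159$ ($W{\left(u,Q \right)} = \left(-1\right) 159 = -159$)
$\frac{r{\left(8 - 32 \right)}}{W{\left(282,124 \right)}} = \frac{6}{-159} = 6 \left(- \frac{1}{159}\right) = - \frac{2}{53}$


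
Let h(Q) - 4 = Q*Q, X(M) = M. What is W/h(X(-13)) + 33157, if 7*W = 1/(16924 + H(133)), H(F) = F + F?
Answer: 690232253131/20817090 ≈ 33157.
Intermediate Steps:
H(F) = 2*F
W = 1/120330 (W = 1/(7*(16924 + 2*133)) = 1/(7*(16924 + 266)) = (1/7)/17190 = (1/7)*(1/17190) = 1/120330 ≈ 8.3105e-6)
h(Q) = 4 + Q**2 (h(Q) = 4 + Q*Q = 4 + Q**2)
W/h(X(-13)) + 33157 = 1/(120330*(4 + (-13)**2)) + 33157 = 1/(120330*(4 + 169)) + 33157 = (1/120330)/173 + 33157 = (1/120330)*(1/173) + 33157 = 1/20817090 + 33157 = 690232253131/20817090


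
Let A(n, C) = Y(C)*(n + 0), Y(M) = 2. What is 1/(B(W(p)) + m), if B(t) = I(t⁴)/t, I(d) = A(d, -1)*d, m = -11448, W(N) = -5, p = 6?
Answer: -1/167698 ≈ -5.9631e-6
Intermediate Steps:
A(n, C) = 2*n (A(n, C) = 2*(n + 0) = 2*n)
I(d) = 2*d² (I(d) = (2*d)*d = 2*d²)
B(t) = 2*t⁷ (B(t) = (2*(t⁴)²)/t = (2*t⁸)/t = 2*t⁷)
1/(B(W(p)) + m) = 1/(2*(-5)⁷ - 11448) = 1/(2*(-78125) - 11448) = 1/(-156250 - 11448) = 1/(-167698) = -1/167698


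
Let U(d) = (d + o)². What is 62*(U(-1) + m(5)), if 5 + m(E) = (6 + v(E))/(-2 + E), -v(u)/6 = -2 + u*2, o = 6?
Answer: 372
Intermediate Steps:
v(u) = 12 - 12*u (v(u) = -6*(-2 + u*2) = -6*(-2 + 2*u) = 12 - 12*u)
U(d) = (6 + d)² (U(d) = (d + 6)² = (6 + d)²)
m(E) = -5 + (18 - 12*E)/(-2 + E) (m(E) = -5 + (6 + (12 - 12*E))/(-2 + E) = -5 + (18 - 12*E)/(-2 + E))
62*(U(-1) + m(5)) = 62*((6 - 1)² + (28 - 17*5)/(-2 + 5)) = 62*(5² + (28 - 85)/3) = 62*(25 + (⅓)*(-57)) = 62*(25 - 19) = 62*6 = 372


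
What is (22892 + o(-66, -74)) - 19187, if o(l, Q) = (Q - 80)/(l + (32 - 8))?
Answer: 11126/3 ≈ 3708.7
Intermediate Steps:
o(l, Q) = (-80 + Q)/(24 + l) (o(l, Q) = (-80 + Q)/(l + 24) = (-80 + Q)/(24 + l))
(22892 + o(-66, -74)) - 19187 = (22892 + (-80 - 74)/(24 - 66)) - 19187 = (22892 - 154/(-42)) - 19187 = (22892 - 1/42*(-154)) - 19187 = (22892 + 11/3) - 19187 = 68687/3 - 19187 = 11126/3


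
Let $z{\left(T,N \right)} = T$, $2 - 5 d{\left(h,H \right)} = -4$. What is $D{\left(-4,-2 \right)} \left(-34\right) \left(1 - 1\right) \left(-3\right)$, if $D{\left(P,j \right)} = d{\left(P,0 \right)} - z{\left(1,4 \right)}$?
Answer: $0$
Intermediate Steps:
$d{\left(h,H \right)} = \frac{6}{5}$ ($d{\left(h,H \right)} = \frac{2}{5} - - \frac{4}{5} = \frac{2}{5} + \frac{4}{5} = \frac{6}{5}$)
$D{\left(P,j \right)} = \frac{1}{5}$ ($D{\left(P,j \right)} = \frac{6}{5} - 1 = \frac{1}{5}$)
$D{\left(-4,-2 \right)} \left(-34\right) \left(1 - 1\right) \left(-3\right) = \frac{1}{5} \left(-34\right) \left(1 - 1\right) \left(-3\right) = - \frac{34 \cdot 0 \left(-3\right)}{5} = \left(- \frac{34}{5}\right) 0 = 0$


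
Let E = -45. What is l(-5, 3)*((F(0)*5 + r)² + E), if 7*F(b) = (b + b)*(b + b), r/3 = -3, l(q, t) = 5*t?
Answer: 540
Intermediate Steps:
r = -9 (r = 3*(-3) = -9)
F(b) = 4*b²/7 (F(b) = ((b + b)*(b + b))/7 = ((2*b)*(2*b))/7 = (4*b²)/7 = 4*b²/7)
l(-5, 3)*((F(0)*5 + r)² + E) = (5*3)*((((4/7)*0²)*5 - 9)² - 45) = 15*((((4/7)*0)*5 - 9)² - 45) = 15*((0*5 - 9)² - 45) = 15*((0 - 9)² - 45) = 15*((-9)² - 45) = 15*(81 - 45) = 15*36 = 540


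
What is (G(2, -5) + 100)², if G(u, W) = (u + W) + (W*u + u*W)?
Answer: 5929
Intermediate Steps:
G(u, W) = W + u + 2*W*u (G(u, W) = (W + u) + (W*u + W*u) = (W + u) + 2*W*u = W + u + 2*W*u)
(G(2, -5) + 100)² = ((-5 + 2 + 2*(-5)*2) + 100)² = ((-5 + 2 - 20) + 100)² = (-23 + 100)² = 77² = 5929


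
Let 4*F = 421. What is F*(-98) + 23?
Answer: -20583/2 ≈ -10292.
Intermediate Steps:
F = 421/4 (F = (¼)*421 = 421/4 ≈ 105.25)
F*(-98) + 23 = (421/4)*(-98) + 23 = -20629/2 + 23 = -20583/2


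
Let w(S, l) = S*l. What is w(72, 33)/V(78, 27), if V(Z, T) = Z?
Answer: 396/13 ≈ 30.462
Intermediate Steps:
w(72, 33)/V(78, 27) = (72*33)/78 = 2376*(1/78) = 396/13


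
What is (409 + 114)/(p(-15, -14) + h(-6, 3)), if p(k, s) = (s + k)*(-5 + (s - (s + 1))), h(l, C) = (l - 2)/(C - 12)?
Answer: 4707/1574 ≈ 2.9905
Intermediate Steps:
h(l, C) = (-2 + l)/(-12 + C)
p(k, s) = -6*k - 6*s (p(k, s) = (k + s)*(-5 + (s - (1 + s))) = (k + s)*(-5 + (s + (-1 - s))) = (k + s)*(-5 - 1) = (k + s)*(-6) = -6*k - 6*s)
(409 + 114)/(p(-15, -14) + h(-6, 3)) = (409 + 114)/((-6*(-15) - 6*(-14)) + (-2 - 6)/(-12 + 3)) = 523/((90 + 84) - 8/(-9)) = 523/(174 - ⅑*(-8)) = 523/(174 + 8/9) = 523/(1574/9) = 523*(9/1574) = 4707/1574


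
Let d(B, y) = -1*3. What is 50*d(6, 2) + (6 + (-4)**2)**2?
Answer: 334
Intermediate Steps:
d(B, y) = -3
50*d(6, 2) + (6 + (-4)**2)**2 = 50*(-3) + (6 + (-4)**2)**2 = -150 + (6 + 16)**2 = -150 + 22**2 = -150 + 484 = 334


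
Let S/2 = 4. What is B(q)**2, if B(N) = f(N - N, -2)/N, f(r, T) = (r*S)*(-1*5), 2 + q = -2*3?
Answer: 0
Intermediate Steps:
S = 8 (S = 2*4 = 8)
q = -8 (q = -2 - 2*3 = -2 - 6 = -8)
f(r, T) = -40*r (f(r, T) = (r*8)*(-1*5) = (8*r)*(-5) = -40*r)
B(N) = 0 (B(N) = (-40*(N - N))/N = (-40*0)/N = 0/N = 0)
B(q)**2 = 0**2 = 0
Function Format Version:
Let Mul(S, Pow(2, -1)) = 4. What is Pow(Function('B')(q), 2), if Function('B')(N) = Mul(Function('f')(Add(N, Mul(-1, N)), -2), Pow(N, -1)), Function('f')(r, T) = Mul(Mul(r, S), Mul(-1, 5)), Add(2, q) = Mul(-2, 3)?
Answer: 0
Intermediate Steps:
S = 8 (S = Mul(2, 4) = 8)
q = -8 (q = Add(-2, Mul(-2, 3)) = Add(-2, -6) = -8)
Function('f')(r, T) = Mul(-40, r) (Function('f')(r, T) = Mul(Mul(r, 8), Mul(-1, 5)) = Mul(Mul(8, r), -5) = Mul(-40, r))
Function('B')(N) = 0 (Function('B')(N) = Mul(Mul(-40, Add(N, Mul(-1, N))), Pow(N, -1)) = Mul(Mul(-40, 0), Pow(N, -1)) = Mul(0, Pow(N, -1)) = 0)
Pow(Function('B')(q), 2) = Pow(0, 2) = 0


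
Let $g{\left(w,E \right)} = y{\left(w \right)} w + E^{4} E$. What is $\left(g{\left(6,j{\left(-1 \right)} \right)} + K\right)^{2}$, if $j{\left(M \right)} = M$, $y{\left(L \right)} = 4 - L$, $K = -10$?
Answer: $529$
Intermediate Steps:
$g{\left(w,E \right)} = E^{5} + w \left(4 - w\right)$ ($g{\left(w,E \right)} = \left(4 - w\right) w + E^{4} E = w \left(4 - w\right) + E^{5} = E^{5} + w \left(4 - w\right)$)
$\left(g{\left(6,j{\left(-1 \right)} \right)} + K\right)^{2} = \left(\left(\left(-1\right)^{5} - 6 \left(-4 + 6\right)\right) - 10\right)^{2} = \left(\left(-1 - 6 \cdot 2\right) - 10\right)^{2} = \left(\left(-1 - 12\right) - 10\right)^{2} = \left(-13 - 10\right)^{2} = \left(-23\right)^{2} = 529$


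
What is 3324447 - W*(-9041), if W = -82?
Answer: 2583085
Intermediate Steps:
3324447 - W*(-9041) = 3324447 - (-82)*(-9041) = 3324447 - 1*741362 = 3324447 - 741362 = 2583085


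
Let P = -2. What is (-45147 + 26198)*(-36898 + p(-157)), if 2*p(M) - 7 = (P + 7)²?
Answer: 698877018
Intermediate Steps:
p(M) = 16 (p(M) = 7/2 + (-2 + 7)²/2 = 7/2 + (½)*5² = 7/2 + (½)*25 = 7/2 + 25/2 = 16)
(-45147 + 26198)*(-36898 + p(-157)) = (-45147 + 26198)*(-36898 + 16) = -18949*(-36882) = 698877018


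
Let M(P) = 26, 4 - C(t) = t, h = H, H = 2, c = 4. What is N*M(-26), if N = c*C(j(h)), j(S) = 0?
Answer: 416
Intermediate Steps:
h = 2
C(t) = 4 - t
N = 16 (N = 4*(4 - 1*0) = 4*(4 + 0) = 4*4 = 16)
N*M(-26) = 16*26 = 416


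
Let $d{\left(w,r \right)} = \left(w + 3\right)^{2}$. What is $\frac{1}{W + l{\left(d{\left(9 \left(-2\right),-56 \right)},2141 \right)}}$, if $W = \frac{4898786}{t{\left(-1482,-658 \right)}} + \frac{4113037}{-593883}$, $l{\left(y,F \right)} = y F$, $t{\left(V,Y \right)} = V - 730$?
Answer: $\frac{656834598}{314954444839609} \approx 2.0855 \cdot 10^{-6}$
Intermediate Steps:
$t{\left(V,Y \right)} = -730 + V$
$d{\left(w,r \right)} = \left(3 + w\right)^{2}$
$l{\left(y,F \right)} = F y$
$W = - \frac{1459201881941}{656834598}$ ($W = \frac{4898786}{-730 - 1482} + \frac{4113037}{-593883} = \frac{4898786}{-2212} + 4113037 \left(- \frac{1}{593883}\right) = 4898786 \left(- \frac{1}{2212}\right) - \frac{4113037}{593883} = - \frac{2449393}{1106} - \frac{4113037}{593883} = - \frac{1459201881941}{656834598} \approx -2221.6$)
$\frac{1}{W + l{\left(d{\left(9 \left(-2\right),-56 \right)},2141 \right)}} = \frac{1}{- \frac{1459201881941}{656834598} + 2141 \left(3 + 9 \left(-2\right)\right)^{2}} = \frac{1}{- \frac{1459201881941}{656834598} + 2141 \left(3 - 18\right)^{2}} = \frac{1}{- \frac{1459201881941}{656834598} + 2141 \left(-15\right)^{2}} = \frac{1}{- \frac{1459201881941}{656834598} + 2141 \cdot 225} = \frac{1}{- \frac{1459201881941}{656834598} + 481725} = \frac{1}{\frac{314954444839609}{656834598}} = \frac{656834598}{314954444839609}$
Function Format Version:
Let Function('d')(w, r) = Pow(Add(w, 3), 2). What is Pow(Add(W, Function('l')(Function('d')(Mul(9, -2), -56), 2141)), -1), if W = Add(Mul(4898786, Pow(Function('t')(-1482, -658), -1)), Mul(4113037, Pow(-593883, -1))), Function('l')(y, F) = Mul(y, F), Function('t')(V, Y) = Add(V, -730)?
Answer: Rational(656834598, 314954444839609) ≈ 2.0855e-6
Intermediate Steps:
Function('t')(V, Y) = Add(-730, V)
Function('d')(w, r) = Pow(Add(3, w), 2)
Function('l')(y, F) = Mul(F, y)
W = Rational(-1459201881941, 656834598) (W = Add(Mul(4898786, Pow(Add(-730, -1482), -1)), Mul(4113037, Pow(-593883, -1))) = Add(Mul(4898786, Pow(-2212, -1)), Mul(4113037, Rational(-1, 593883))) = Add(Mul(4898786, Rational(-1, 2212)), Rational(-4113037, 593883)) = Add(Rational(-2449393, 1106), Rational(-4113037, 593883)) = Rational(-1459201881941, 656834598) ≈ -2221.6)
Pow(Add(W, Function('l')(Function('d')(Mul(9, -2), -56), 2141)), -1) = Pow(Add(Rational(-1459201881941, 656834598), Mul(2141, Pow(Add(3, Mul(9, -2)), 2))), -1) = Pow(Add(Rational(-1459201881941, 656834598), Mul(2141, Pow(Add(3, -18), 2))), -1) = Pow(Add(Rational(-1459201881941, 656834598), Mul(2141, Pow(-15, 2))), -1) = Pow(Add(Rational(-1459201881941, 656834598), Mul(2141, 225)), -1) = Pow(Add(Rational(-1459201881941, 656834598), 481725), -1) = Pow(Rational(314954444839609, 656834598), -1) = Rational(656834598, 314954444839609)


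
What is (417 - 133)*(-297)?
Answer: -84348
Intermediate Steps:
(417 - 133)*(-297) = 284*(-297) = -84348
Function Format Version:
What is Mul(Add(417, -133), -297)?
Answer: -84348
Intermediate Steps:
Mul(Add(417, -133), -297) = Mul(284, -297) = -84348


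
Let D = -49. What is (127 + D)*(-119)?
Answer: -9282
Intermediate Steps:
(127 + D)*(-119) = (127 - 49)*(-119) = 78*(-119) = -9282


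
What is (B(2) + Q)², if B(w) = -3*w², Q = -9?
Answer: 441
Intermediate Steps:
(B(2) + Q)² = (-3*2² - 9)² = (-3*4 - 9)² = (-12 - 9)² = (-21)² = 441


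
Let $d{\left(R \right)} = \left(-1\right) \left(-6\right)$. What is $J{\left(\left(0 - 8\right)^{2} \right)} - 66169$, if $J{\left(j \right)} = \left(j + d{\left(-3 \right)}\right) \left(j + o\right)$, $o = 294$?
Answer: $-41109$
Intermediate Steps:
$d{\left(R \right)} = 6$
$J{\left(j \right)} = \left(6 + j\right) \left(294 + j\right)$ ($J{\left(j \right)} = \left(j + 6\right) \left(j + 294\right) = \left(6 + j\right) \left(294 + j\right)$)
$J{\left(\left(0 - 8\right)^{2} \right)} - 66169 = \left(1764 + \left(\left(0 - 8\right)^{2}\right)^{2} + 300 \left(0 - 8\right)^{2}\right) - 66169 = \left(1764 + \left(\left(-8\right)^{2}\right)^{2} + 300 \left(-8\right)^{2}\right) - 66169 = \left(1764 + 64^{2} + 300 \cdot 64\right) - 66169 = \left(1764 + 4096 + 19200\right) - 66169 = 25060 - 66169 = -41109$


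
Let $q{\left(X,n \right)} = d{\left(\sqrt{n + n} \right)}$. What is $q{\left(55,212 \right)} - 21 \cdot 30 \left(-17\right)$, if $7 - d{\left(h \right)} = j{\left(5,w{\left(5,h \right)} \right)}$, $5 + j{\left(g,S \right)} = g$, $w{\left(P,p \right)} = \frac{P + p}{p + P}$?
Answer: $10717$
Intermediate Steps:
$w{\left(P,p \right)} = 1$ ($w{\left(P,p \right)} = \frac{P + p}{P + p} = 1$)
$j{\left(g,S \right)} = -5 + g$
$d{\left(h \right)} = 7$ ($d{\left(h \right)} = 7 - \left(-5 + 5\right) = 7 - 0 = 7 + 0 = 7$)
$q{\left(X,n \right)} = 7$
$q{\left(55,212 \right)} - 21 \cdot 30 \left(-17\right) = 7 - 21 \cdot 30 \left(-17\right) = 7 - 630 \left(-17\right) = 7 - -10710 = 7 + 10710 = 10717$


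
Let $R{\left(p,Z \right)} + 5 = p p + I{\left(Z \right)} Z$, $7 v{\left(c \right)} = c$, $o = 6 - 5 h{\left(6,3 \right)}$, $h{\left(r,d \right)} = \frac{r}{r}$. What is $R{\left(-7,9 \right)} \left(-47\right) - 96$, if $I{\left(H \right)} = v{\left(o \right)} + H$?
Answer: $- \frac{42220}{7} \approx -6031.4$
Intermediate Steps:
$h{\left(r,d \right)} = 1$
$o = 1$ ($o = 6 - 5 = 1$)
$v{\left(c \right)} = \frac{c}{7}$
$I{\left(H \right)} = \frac{1}{7} + H$ ($I{\left(H \right)} = \frac{1}{7} \cdot 1 + H = \frac{1}{7} + H$)
$R{\left(p,Z \right)} = -5 + p^{2} + Z \left(\frac{1}{7} + Z\right)$ ($R{\left(p,Z \right)} = -5 + \left(p p + \left(\frac{1}{7} + Z\right) Z\right) = -5 + \left(p^{2} + Z \left(\frac{1}{7} + Z\right)\right) = -5 + p^{2} + Z \left(\frac{1}{7} + Z\right)$)
$R{\left(-7,9 \right)} \left(-47\right) - 96 = \left(-5 + 9^{2} + \left(-7\right)^{2} + \frac{1}{7} \cdot 9\right) \left(-47\right) - 96 = \left(-5 + 81 + 49 + \frac{9}{7}\right) \left(-47\right) - 96 = \frac{884}{7} \left(-47\right) - 96 = - \frac{41548}{7} - 96 = - \frac{42220}{7}$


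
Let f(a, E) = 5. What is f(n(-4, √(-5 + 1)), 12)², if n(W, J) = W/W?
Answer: 25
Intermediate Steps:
n(W, J) = 1
f(n(-4, √(-5 + 1)), 12)² = 5² = 25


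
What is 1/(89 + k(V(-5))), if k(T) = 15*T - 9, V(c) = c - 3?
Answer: -1/40 ≈ -0.025000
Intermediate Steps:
V(c) = -3 + c
k(T) = -9 + 15*T
1/(89 + k(V(-5))) = 1/(89 + (-9 + 15*(-3 - 5))) = 1/(89 + (-9 + 15*(-8))) = 1/(89 + (-9 - 120)) = 1/(89 - 129) = 1/(-40) = -1/40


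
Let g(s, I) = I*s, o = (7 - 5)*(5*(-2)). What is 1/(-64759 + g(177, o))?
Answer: -1/68299 ≈ -1.4641e-5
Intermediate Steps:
o = -20 (o = 2*(-10) = -20)
1/(-64759 + g(177, o)) = 1/(-64759 - 20*177) = 1/(-64759 - 3540) = 1/(-68299) = -1/68299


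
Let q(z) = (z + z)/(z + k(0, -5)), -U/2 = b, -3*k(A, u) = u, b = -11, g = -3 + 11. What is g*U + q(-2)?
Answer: 188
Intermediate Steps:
g = 8
k(A, u) = -u/3
U = 22 (U = -2*(-11) = 22)
q(z) = 2*z/(5/3 + z) (q(z) = (z + z)/(z - 1/3*(-5)) = (2*z)/(z + 5/3) = (2*z)/(5/3 + z) = 2*z/(5/3 + z))
g*U + q(-2) = 8*22 + 6*(-2)/(5 + 3*(-2)) = 176 + 6*(-2)/(5 - 6) = 176 + 6*(-2)/(-1) = 176 + 6*(-2)*(-1) = 176 + 12 = 188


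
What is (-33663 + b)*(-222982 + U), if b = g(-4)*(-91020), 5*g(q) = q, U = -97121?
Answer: -12532992759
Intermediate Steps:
g(q) = q/5
b = 72816 (b = ((⅕)*(-4))*(-91020) = -⅘*(-91020) = 72816)
(-33663 + b)*(-222982 + U) = (-33663 + 72816)*(-222982 - 97121) = 39153*(-320103) = -12532992759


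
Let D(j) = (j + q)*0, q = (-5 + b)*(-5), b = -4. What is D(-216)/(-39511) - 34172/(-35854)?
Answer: 17086/17927 ≈ 0.95309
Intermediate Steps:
q = 45 (q = (-5 - 4)*(-5) = -9*(-5) = 45)
D(j) = 0 (D(j) = (j + 45)*0 = (45 + j)*0 = 0)
D(-216)/(-39511) - 34172/(-35854) = 0/(-39511) - 34172/(-35854) = 0*(-1/39511) - 34172*(-1/35854) = 0 + 17086/17927 = 17086/17927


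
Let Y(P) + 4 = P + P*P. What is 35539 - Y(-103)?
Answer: 25037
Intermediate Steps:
Y(P) = -4 + P + P**2 (Y(P) = -4 + (P + P*P) = -4 + (P + P**2) = -4 + P + P**2)
35539 - Y(-103) = 35539 - (-4 - 103 + (-103)**2) = 35539 - (-4 - 103 + 10609) = 35539 - 1*10502 = 35539 - 10502 = 25037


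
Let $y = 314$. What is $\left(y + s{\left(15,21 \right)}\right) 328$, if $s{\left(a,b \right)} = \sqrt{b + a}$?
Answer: $104960$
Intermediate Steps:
$s{\left(a,b \right)} = \sqrt{a + b}$
$\left(y + s{\left(15,21 \right)}\right) 328 = \left(314 + \sqrt{15 + 21}\right) 328 = \left(314 + \sqrt{36}\right) 328 = \left(314 + 6\right) 328 = 320 \cdot 328 = 104960$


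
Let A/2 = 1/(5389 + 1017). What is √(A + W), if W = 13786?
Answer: √141433458477/3203 ≈ 117.41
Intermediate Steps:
A = 1/3203 (A = 2/(5389 + 1017) = 2/6406 = 2*(1/6406) = 1/3203 ≈ 0.00031221)
√(A + W) = √(1/3203 + 13786) = √(44156559/3203) = √141433458477/3203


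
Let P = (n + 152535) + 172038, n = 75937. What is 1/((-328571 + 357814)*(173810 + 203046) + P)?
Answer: 1/11020800518 ≈ 9.0738e-11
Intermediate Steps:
P = 400510 (P = (75937 + 152535) + 172038 = 228472 + 172038 = 400510)
1/((-328571 + 357814)*(173810 + 203046) + P) = 1/((-328571 + 357814)*(173810 + 203046) + 400510) = 1/(29243*376856 + 400510) = 1/(11020400008 + 400510) = 1/11020800518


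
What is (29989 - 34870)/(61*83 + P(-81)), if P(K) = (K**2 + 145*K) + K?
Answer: 4881/202 ≈ 24.163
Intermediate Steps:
P(K) = K**2 + 146*K
(29989 - 34870)/(61*83 + P(-81)) = (29989 - 34870)/(61*83 - 81*(146 - 81)) = -4881/(5063 - 81*65) = -4881/(5063 - 5265) = -4881/(-202) = -4881*(-1/202) = 4881/202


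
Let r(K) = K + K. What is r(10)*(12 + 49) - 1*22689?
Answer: -21469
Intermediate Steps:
r(K) = 2*K
r(10)*(12 + 49) - 1*22689 = (2*10)*(12 + 49) - 1*22689 = 20*61 - 22689 = 1220 - 22689 = -21469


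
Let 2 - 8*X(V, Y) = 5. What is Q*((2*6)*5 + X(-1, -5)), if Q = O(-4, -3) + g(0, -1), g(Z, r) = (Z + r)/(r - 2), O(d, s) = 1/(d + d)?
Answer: 795/64 ≈ 12.422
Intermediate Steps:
O(d, s) = 1/(2*d)
X(V, Y) = -3/8 (X(V, Y) = 1/4 - 1/8*5 = 1/4 - 5/8 = -3/8)
g(Z, r) = (Z + r)/(-2 + r)
Q = 5/24 (Q = (1/2)/(-4) + (0 - 1)/(-2 - 1) = (1/2)*(-1/4) - 1/(-3) = -1/8 - 1/3*(-1) = -1/8 + 1/3 = 5/24 ≈ 0.20833)
Q*((2*6)*5 + X(-1, -5)) = 5*((2*6)*5 - 3/8)/24 = 5*(12*5 - 3/8)/24 = 5*(60 - 3/8)/24 = (5/24)*(477/8) = 795/64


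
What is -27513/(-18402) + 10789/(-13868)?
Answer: 30501851/42533156 ≈ 0.71713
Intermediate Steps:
-27513/(-18402) + 10789/(-13868) = -27513*(-1/18402) + 10789*(-1/13868) = 9171/6134 - 10789/13868 = 30501851/42533156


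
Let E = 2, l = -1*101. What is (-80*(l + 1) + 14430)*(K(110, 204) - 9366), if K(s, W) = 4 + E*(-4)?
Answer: -210169100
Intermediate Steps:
l = -101
K(s, W) = -4 (K(s, W) = 4 + 2*(-4) = 4 - 8 = -4)
(-80*(l + 1) + 14430)*(K(110, 204) - 9366) = (-80*(-101 + 1) + 14430)*(-4 - 9366) = (-80*(-100) + 14430)*(-9370) = (8000 + 14430)*(-9370) = 22430*(-9370) = -210169100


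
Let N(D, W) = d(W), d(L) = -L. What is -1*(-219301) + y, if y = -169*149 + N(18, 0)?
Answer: 194120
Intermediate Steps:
N(D, W) = -W
y = -25181 (y = -169*149 - 1*0 = -25181 + 0 = -25181)
-1*(-219301) + y = -1*(-219301) - 25181 = 219301 - 25181 = 194120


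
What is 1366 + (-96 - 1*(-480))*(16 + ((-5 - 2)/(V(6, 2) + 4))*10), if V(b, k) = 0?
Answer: 790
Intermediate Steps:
1366 + (-96 - 1*(-480))*(16 + ((-5 - 2)/(V(6, 2) + 4))*10) = 1366 + (-96 - 1*(-480))*(16 + ((-5 - 2)/(0 + 4))*10) = 1366 + (-96 + 480)*(16 - 7/4*10) = 1366 + 384*(16 - 7*1/4*10) = 1366 + 384*(16 - 7/4*10) = 1366 + 384*(16 - 35/2) = 1366 + 384*(-3/2) = 1366 - 576 = 790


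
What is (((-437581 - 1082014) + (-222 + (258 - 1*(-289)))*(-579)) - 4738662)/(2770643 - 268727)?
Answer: -1611608/625479 ≈ -2.5766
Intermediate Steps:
(((-437581 - 1082014) + (-222 + (258 - 1*(-289)))*(-579)) - 4738662)/(2770643 - 268727) = ((-1519595 + (-222 + (258 + 289))*(-579)) - 4738662)/2501916 = ((-1519595 + (-222 + 547)*(-579)) - 4738662)*(1/2501916) = ((-1519595 + 325*(-579)) - 4738662)*(1/2501916) = ((-1519595 - 188175) - 4738662)*(1/2501916) = (-1707770 - 4738662)*(1/2501916) = -6446432*1/2501916 = -1611608/625479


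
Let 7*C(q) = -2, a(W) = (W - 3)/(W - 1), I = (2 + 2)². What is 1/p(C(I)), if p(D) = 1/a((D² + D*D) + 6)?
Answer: 155/253 ≈ 0.61265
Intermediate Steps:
I = 16 (I = 4² = 16)
a(W) = (-3 + W)/(-1 + W)
C(q) = -2/7 (C(q) = (⅐)*(-2) = -2/7)
p(D) = (5 + 2*D²)/(3 + 2*D²) (p(D) = 1/((-3 + ((D² + D*D) + 6))/(-1 + ((D² + D*D) + 6))) = 1/((-3 + ((D² + D²) + 6))/(-1 + ((D² + D²) + 6))) = 1/((-3 + (2*D² + 6))/(-1 + (2*D² + 6))) = 1/((-3 + (6 + 2*D²))/(-1 + (6 + 2*D²))) = 1/((3 + 2*D²)/(5 + 2*D²)) = (5 + 2*D²)/(3 + 2*D²))
1/p(C(I)) = 1/((5 + 2*(-2/7)²)/(3 + 2*(-2/7)²)) = 1/((5 + 2*(4/49))/(3 + 2*(4/49))) = 1/((5 + 8/49)/(3 + 8/49)) = 1/((253/49)/(155/49)) = 1/((49/155)*(253/49)) = 1/(253/155) = 155/253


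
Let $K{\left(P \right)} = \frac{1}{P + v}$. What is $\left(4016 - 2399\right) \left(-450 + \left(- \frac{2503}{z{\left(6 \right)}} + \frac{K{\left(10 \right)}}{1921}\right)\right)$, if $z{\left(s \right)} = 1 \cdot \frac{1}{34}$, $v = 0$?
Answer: $- \frac{2657464987023}{19210} \approx -1.3834 \cdot 10^{8}$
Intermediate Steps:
$z{\left(s \right)} = \frac{1}{34}$ ($z{\left(s \right)} = 1 \cdot \frac{1}{34} = \frac{1}{34}$)
$K{\left(P \right)} = \frac{1}{P}$ ($K{\left(P \right)} = \frac{1}{P + 0} = \frac{1}{P}$)
$\left(4016 - 2399\right) \left(-450 + \left(- \frac{2503}{z{\left(6 \right)}} + \frac{K{\left(10 \right)}}{1921}\right)\right) = \left(4016 - 2399\right) \left(-450 - \left(85102 - \frac{1}{10 \cdot 1921}\right)\right) = 1617 \left(-450 + \left(\left(-2503\right) 34 + \frac{1}{10} \cdot \frac{1}{1921}\right)\right) = 1617 \left(-450 + \left(-85102 + \frac{1}{19210}\right)\right) = 1617 \left(-450 - \frac{1634809419}{19210}\right) = 1617 \left(- \frac{1643453919}{19210}\right) = - \frac{2657464987023}{19210}$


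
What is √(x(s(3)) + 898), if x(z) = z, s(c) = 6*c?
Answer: 2*√229 ≈ 30.266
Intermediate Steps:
√(x(s(3)) + 898) = √(6*3 + 898) = √(18 + 898) = √916 = 2*√229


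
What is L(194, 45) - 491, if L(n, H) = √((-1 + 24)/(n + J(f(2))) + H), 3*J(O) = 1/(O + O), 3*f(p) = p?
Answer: -491 + √27239289/777 ≈ -484.28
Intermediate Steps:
f(p) = p/3
J(O) = 1/(6*O) (J(O) = 1/(3*(O + O)) = 1/(3*((2*O))) = (1/(2*O))/3 = 1/(6*O))
L(n, H) = √(H + 23/(¼ + n)) (L(n, H) = √((-1 + 24)/(n + 1/(6*(((⅓)*2)))) + H) = √(23/(n + 1/(6*(⅔))) + H) = √(23/(n + (⅙)*(3/2)) + H) = √(23/(n + ¼) + H) = √(23/(¼ + n) + H) = √(H + 23/(¼ + n)))
L(194, 45) - 491 = √((92 + 45*(1 + 4*194))/(1 + 4*194)) - 491 = √((92 + 45*(1 + 776))/(1 + 776)) - 491 = √((92 + 45*777)/777) - 491 = √((92 + 34965)/777) - 491 = √((1/777)*35057) - 491 = √(35057/777) - 491 = √27239289/777 - 491 = -491 + √27239289/777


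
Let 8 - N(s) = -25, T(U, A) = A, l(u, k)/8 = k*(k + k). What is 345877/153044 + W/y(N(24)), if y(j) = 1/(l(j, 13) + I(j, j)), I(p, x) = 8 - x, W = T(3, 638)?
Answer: 261583456765/153044 ≈ 1.7092e+6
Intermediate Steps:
l(u, k) = 16*k² (l(u, k) = 8*(k*(k + k)) = 8*(k*(2*k)) = 8*(2*k²) = 16*k²)
W = 638
N(s) = 33 (N(s) = 8 - 1*(-25) = 8 + 25 = 33)
y(j) = 1/(2712 - j) (y(j) = 1/(16*13² + (8 - j)) = 1/(16*169 + (8 - j)) = 1/(2704 + (8 - j)) = 1/(2712 - j))
345877/153044 + W/y(N(24)) = 345877/153044 + 638/(1/(2712 - 1*33)) = 345877*(1/153044) + 638/(1/(2712 - 33)) = 345877/153044 + 638/(1/2679) = 345877/153044 + 638*2679 = 345877/153044 + 1709202 = 261583456765/153044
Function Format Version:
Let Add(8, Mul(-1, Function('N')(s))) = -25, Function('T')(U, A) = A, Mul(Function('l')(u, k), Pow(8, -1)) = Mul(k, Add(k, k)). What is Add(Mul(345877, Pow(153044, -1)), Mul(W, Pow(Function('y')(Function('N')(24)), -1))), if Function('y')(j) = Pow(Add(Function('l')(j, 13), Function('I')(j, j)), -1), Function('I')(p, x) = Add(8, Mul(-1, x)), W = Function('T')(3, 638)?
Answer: Rational(261583456765, 153044) ≈ 1.7092e+6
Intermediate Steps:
Function('l')(u, k) = Mul(16, Pow(k, 2)) (Function('l')(u, k) = Mul(8, Mul(k, Add(k, k))) = Mul(8, Mul(k, Mul(2, k))) = Mul(8, Mul(2, Pow(k, 2))) = Mul(16, Pow(k, 2)))
W = 638
Function('N')(s) = 33 (Function('N')(s) = Add(8, Mul(-1, -25)) = Add(8, 25) = 33)
Function('y')(j) = Pow(Add(2712, Mul(-1, j)), -1) (Function('y')(j) = Pow(Add(Mul(16, Pow(13, 2)), Add(8, Mul(-1, j))), -1) = Pow(Add(Mul(16, 169), Add(8, Mul(-1, j))), -1) = Pow(Add(2704, Add(8, Mul(-1, j))), -1) = Pow(Add(2712, Mul(-1, j)), -1))
Add(Mul(345877, Pow(153044, -1)), Mul(W, Pow(Function('y')(Function('N')(24)), -1))) = Add(Mul(345877, Pow(153044, -1)), Mul(638, Pow(Pow(Add(2712, Mul(-1, 33)), -1), -1))) = Add(Mul(345877, Rational(1, 153044)), Mul(638, Pow(Pow(Add(2712, -33), -1), -1))) = Add(Rational(345877, 153044), Mul(638, Pow(Pow(2679, -1), -1))) = Add(Rational(345877, 153044), Mul(638, Pow(Rational(1, 2679), -1))) = Add(Rational(345877, 153044), Mul(638, 2679)) = Add(Rational(345877, 153044), 1709202) = Rational(261583456765, 153044)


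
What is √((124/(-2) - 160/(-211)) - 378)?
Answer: 2*I*√4888870/211 ≈ 20.958*I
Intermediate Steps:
√((124/(-2) - 160/(-211)) - 378) = √((124*(-½) - 160*(-1/211)) - 378) = √((-62 + 160/211) - 378) = √(-12922/211 - 378) = √(-92680/211) = 2*I*√4888870/211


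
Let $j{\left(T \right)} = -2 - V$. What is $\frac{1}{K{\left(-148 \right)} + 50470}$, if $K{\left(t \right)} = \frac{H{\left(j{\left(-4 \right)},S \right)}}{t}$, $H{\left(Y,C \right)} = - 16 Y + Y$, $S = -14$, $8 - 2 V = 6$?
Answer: $\frac{148}{7469515} \approx 1.9814 \cdot 10^{-5}$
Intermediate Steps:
$V = 1$ ($V = 4 - 3 = 1$)
$j{\left(T \right)} = -3$ ($j{\left(T \right)} = -2 - 1 = -3$)
$H{\left(Y,C \right)} = - 15 Y$
$K{\left(t \right)} = \frac{45}{t}$ ($K{\left(t \right)} = \frac{\left(-15\right) \left(-3\right)}{t} = \frac{45}{t}$)
$\frac{1}{K{\left(-148 \right)} + 50470} = \frac{1}{\frac{45}{-148} + 50470} = \frac{1}{45 \left(- \frac{1}{148}\right) + 50470} = \frac{1}{- \frac{45}{148} + 50470} = \frac{1}{\frac{7469515}{148}} = \frac{148}{7469515}$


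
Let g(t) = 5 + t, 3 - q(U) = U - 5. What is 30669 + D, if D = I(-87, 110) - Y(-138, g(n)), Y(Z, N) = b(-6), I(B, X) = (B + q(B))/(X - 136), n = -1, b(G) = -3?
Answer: 398732/13 ≈ 30672.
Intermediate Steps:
q(U) = 8 - U (q(U) = 3 - (U - 5) = 3 - (-5 + U) = 3 + (5 - U) = 8 - U)
I(B, X) = 8/(-136 + X) (I(B, X) = (B + (8 - B))/(X - 136) = 8/(-136 + X))
Y(Z, N) = -3
D = 35/13 (D = 8/(-136 + 110) - 1*(-3) = 8/(-26) + 3 = 8*(-1/26) + 3 = -4/13 + 3 = 35/13 ≈ 2.6923)
30669 + D = 30669 + 35/13 = 398732/13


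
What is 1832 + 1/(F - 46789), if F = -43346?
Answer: 165127319/90135 ≈ 1832.0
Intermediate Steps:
1832 + 1/(F - 46789) = 1832 + 1/(-43346 - 46789) = 1832 + 1/(-90135) = 1832 - 1/90135 = 165127319/90135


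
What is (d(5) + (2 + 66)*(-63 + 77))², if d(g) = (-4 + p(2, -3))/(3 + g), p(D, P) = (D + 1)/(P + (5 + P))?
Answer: 57896881/64 ≈ 9.0464e+5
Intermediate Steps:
p(D, P) = (1 + D)/(5 + 2*P)
d(g) = -7/(3 + g) (d(g) = (-4 + (1 + 2)/(5 + 2*(-3)))/(3 + g) = (-4 + 3/(5 - 6))/(3 + g) = (-4 + 3/(-1))/(3 + g) = (-4 - 1*3)/(3 + g) = (-4 - 3)/(3 + g) = -7/(3 + g))
(d(5) + (2 + 66)*(-63 + 77))² = (-7/(3 + 5) + (2 + 66)*(-63 + 77))² = (-7/8 + 68*14)² = (-7*⅛ + 952)² = (-7/8 + 952)² = (7609/8)² = 57896881/64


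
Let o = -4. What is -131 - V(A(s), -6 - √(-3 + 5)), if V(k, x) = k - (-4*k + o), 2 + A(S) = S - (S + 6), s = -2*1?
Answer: -95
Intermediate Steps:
s = -2
A(S) = -8 (A(S) = -2 + (S - (S + 6)) = -2 + (S - (6 + S)) = -2 + (S + (-6 - S)) = -2 - 6 = -8)
V(k, x) = 4 + 5*k (V(k, x) = k - (-4*k - 4) = k - (-4 - 4*k) = k + (4 + 4*k) = 4 + 5*k)
-131 - V(A(s), -6 - √(-3 + 5)) = -131 - (4 + 5*(-8)) = -131 - (4 - 40) = -131 - 1*(-36) = -131 + 36 = -95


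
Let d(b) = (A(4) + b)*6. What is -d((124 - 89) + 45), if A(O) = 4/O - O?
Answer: -462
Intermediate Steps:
A(O) = -O + 4/O
d(b) = -18 + 6*b (d(b) = ((-1*4 + 4/4) + b)*6 = ((-4 + 4*(¼)) + b)*6 = ((-4 + 1) + b)*6 = (-3 + b)*6 = -18 + 6*b)
-d((124 - 89) + 45) = -(-18 + 6*((124 - 89) + 45)) = -(-18 + 6*(35 + 45)) = -(-18 + 6*80) = -(-18 + 480) = -1*462 = -462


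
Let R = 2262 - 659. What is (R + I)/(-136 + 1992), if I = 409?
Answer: 503/464 ≈ 1.0841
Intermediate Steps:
R = 1603
(R + I)/(-136 + 1992) = (1603 + 409)/(-136 + 1992) = 2012/1856 = 2012*(1/1856) = 503/464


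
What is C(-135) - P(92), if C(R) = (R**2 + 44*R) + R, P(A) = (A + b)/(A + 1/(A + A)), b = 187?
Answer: 22848446/1881 ≈ 12147.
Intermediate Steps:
P(A) = (187 + A)/(A + 1/(2*A)) (P(A) = (A + 187)/(A + 1/(A + A)) = (187 + A)/(A + 1/(2*A)))
C(R) = R**2 + 45*R
C(-135) - P(92) = -135*(45 - 135) - 2*92*(187 + 92)/(1 + 2*92**2) = -135*(-90) - 2*92*279/(1 + 2*8464) = 12150 - 2*92*279/(1 + 16928) = 12150 - 2*92*279/16929 = 12150 - 1*5704/1881 = 12150 - 5704/1881 = 22848446/1881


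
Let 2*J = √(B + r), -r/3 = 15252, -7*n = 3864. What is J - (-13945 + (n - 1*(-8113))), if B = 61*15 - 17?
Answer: 6384 + I*√44858/2 ≈ 6384.0 + 105.9*I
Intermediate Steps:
n = -552 (n = -⅐*3864 = -552)
r = -45756 (r = -3*15252 = -45756)
B = 898 (B = 915 - 17 = 898)
J = I*√44858/2 (J = √(898 - 45756)/2 = √(-44858)/2 = (I*√44858)/2 = I*√44858/2 ≈ 105.9*I)
J - (-13945 + (n - 1*(-8113))) = I*√44858/2 - (-13945 + (-552 - 1*(-8113))) = I*√44858/2 - (-13945 + (-552 + 8113)) = I*√44858/2 - (-13945 + 7561) = I*√44858/2 - 1*(-6384) = I*√44858/2 + 6384 = 6384 + I*√44858/2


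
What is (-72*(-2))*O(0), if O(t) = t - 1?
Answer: -144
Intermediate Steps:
O(t) = -1 + t
(-72*(-2))*O(0) = (-72*(-2))*(-1 + 0) = 144*(-1) = -144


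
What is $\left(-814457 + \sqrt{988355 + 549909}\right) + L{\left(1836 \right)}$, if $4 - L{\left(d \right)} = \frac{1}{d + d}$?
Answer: $- \frac{2990671417}{3672} + 2 \sqrt{384566} \approx -8.1321 \cdot 10^{5}$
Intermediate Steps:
$L{\left(d \right)} = 4 - \frac{1}{2 d}$ ($L{\left(d \right)} = 4 - \frac{1}{d + d} = 4 - \frac{1}{2 d}$)
$\left(-814457 + \sqrt{988355 + 549909}\right) + L{\left(1836 \right)} = \left(-814457 + \sqrt{988355 + 549909}\right) + \left(4 - \frac{1}{2 \cdot 1836}\right) = \left(-814457 + \sqrt{1538264}\right) + \left(4 - \frac{1}{3672}\right) = \left(-814457 + 2 \sqrt{384566}\right) + \left(4 - \frac{1}{3672}\right) = \left(-814457 + 2 \sqrt{384566}\right) + \frac{14687}{3672} = - \frac{2990671417}{3672} + 2 \sqrt{384566}$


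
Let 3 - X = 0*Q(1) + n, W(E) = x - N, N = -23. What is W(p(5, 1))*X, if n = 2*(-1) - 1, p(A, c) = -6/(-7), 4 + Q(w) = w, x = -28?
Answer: -30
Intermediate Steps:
Q(w) = -4 + w
p(A, c) = 6/7 (p(A, c) = -6*(-⅐) = 6/7)
W(E) = -5 (W(E) = -28 - 1*(-23) = -28 + 23 = -5)
n = -3 (n = -2 - 1 = -3)
X = 6 (X = 3 - (0*(-4 + 1) - 3) = 3 - (0*(-3) - 3) = 3 - (0 - 3) = 3 - 1*(-3) = 3 + 3 = 6)
W(p(5, 1))*X = -5*6 = -30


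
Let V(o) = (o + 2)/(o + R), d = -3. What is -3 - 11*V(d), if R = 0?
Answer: -20/3 ≈ -6.6667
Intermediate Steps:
V(o) = (2 + o)/o (V(o) = (o + 2)/(o + 0) = (2 + o)/o)
-3 - 11*V(d) = -3 - 11*(2 - 3)/(-3) = -3 - (-11)*(-1)/3 = -3 - 11*1/3 = -3 - 11/3 = -20/3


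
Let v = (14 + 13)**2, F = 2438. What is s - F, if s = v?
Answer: -1709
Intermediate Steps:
v = 729 (v = 27**2 = 729)
s = 729
s - F = 729 - 1*2438 = 729 - 2438 = -1709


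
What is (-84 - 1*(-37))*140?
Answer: -6580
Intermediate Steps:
(-84 - 1*(-37))*140 = (-84 + 37)*140 = -47*140 = -6580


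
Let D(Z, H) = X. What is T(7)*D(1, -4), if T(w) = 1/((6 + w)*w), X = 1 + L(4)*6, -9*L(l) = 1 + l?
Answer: -1/39 ≈ -0.025641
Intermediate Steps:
L(l) = -⅑ - l/9 (L(l) = -(1 + l)/9 = -⅑ - l/9)
X = -7/3 (X = 1 + (-⅑ - ⅑*4)*6 = 1 + (-⅑ - 4/9)*6 = 1 - 5/9*6 = 1 - 10/3 = -7/3 ≈ -2.3333)
D(Z, H) = -7/3
T(w) = 1/(w*(6 + w))
T(7)*D(1, -4) = (1/(7*(6 + 7)))*(-7/3) = ((⅐)/13)*(-7/3) = ((⅐)*(1/13))*(-7/3) = (1/91)*(-7/3) = -1/39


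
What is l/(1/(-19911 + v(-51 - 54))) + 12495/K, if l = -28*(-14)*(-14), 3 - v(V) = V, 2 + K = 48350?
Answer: 103027563317/948 ≈ 1.0868e+8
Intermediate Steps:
K = 48348 (K = -2 + 48350 = 48348)
v(V) = 3 - V
l = -5488 (l = 392*(-14) = -5488)
l/(1/(-19911 + v(-51 - 54))) + 12495/K = -(-109255104 - 5488*(-51 - 54)) + 12495/48348 = -(-109255104 + 576240) + 12495*(1/48348) = -5488/(1/(-19911 + (3 + 105))) + 245/948 = -5488/(1/(-19911 + 108)) + 245/948 = -5488/(1/(-19803)) + 245/948 = -5488/(-1/19803) + 245/948 = -5488*(-19803) + 245/948 = 108678864 + 245/948 = 103027563317/948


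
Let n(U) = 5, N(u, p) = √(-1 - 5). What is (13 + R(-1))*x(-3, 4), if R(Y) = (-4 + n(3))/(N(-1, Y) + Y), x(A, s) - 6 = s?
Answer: 10*(12*I + 13*√6)/(I + √6) ≈ 128.57 - 3.4993*I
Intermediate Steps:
N(u, p) = I*√6 (N(u, p) = √(-6) = I*√6)
x(A, s) = 6 + s
R(Y) = 1/(Y + I*√6) (R(Y) = (-4 + 5)/(I*√6 + Y) = 1/(Y + I*√6))
(13 + R(-1))*x(-3, 4) = (13 + 1/(-1 + I*√6))*(6 + 4) = (13 + 1/(-1 + I*√6))*10 = 130 + 10/(-1 + I*√6)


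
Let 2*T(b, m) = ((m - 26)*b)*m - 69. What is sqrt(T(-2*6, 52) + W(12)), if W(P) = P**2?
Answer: I*sqrt(32010)/2 ≈ 89.457*I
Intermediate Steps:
T(b, m) = -69/2 + b*m*(-26 + m)/2 (T(b, m) = (((m - 26)*b)*m - 69)/2 = (((-26 + m)*b)*m - 69)/2 = ((b*(-26 + m))*m - 69)/2 = (b*m*(-26 + m) - 69)/2 = (-69 + b*m*(-26 + m))/2 = -69/2 + b*m*(-26 + m)/2)
sqrt(T(-2*6, 52) + W(12)) = sqrt((-69/2 + (1/2)*(-2*6)*52**2 - 13*(-2*6)*52) + 12**2) = sqrt((-69/2 + (1/2)*(-12)*2704 - 13*(-12)*52) + 144) = sqrt((-69/2 - 16224 + 8112) + 144) = sqrt(-16293/2 + 144) = sqrt(-16005/2) = I*sqrt(32010)/2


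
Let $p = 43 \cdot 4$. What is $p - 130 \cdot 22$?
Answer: $-2688$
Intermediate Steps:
$p = 172$
$p - 130 \cdot 22 = 172 - 130 \cdot 22 = 172 - 2860 = -2688$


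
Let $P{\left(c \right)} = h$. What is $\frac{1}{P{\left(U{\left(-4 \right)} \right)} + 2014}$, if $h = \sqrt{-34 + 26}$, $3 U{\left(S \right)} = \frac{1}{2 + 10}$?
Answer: $\frac{1007}{2028102} - \frac{i \sqrt{2}}{2028102} \approx 0.00049652 - 6.9731 \cdot 10^{-7} i$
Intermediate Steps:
$U{\left(S \right)} = \frac{1}{36}$ ($U{\left(S \right)} = \frac{1}{3 \left(2 + 10\right)} = \frac{1}{3 \cdot 12} = \frac{1}{3} \cdot \frac{1}{12} = \frac{1}{36}$)
$h = 2 i \sqrt{2}$ ($h = \sqrt{-8} = 2 i \sqrt{2} \approx 2.8284 i$)
$P{\left(c \right)} = 2 i \sqrt{2}$
$\frac{1}{P{\left(U{\left(-4 \right)} \right)} + 2014} = \frac{1}{2 i \sqrt{2} + 2014} = \frac{1}{2014 + 2 i \sqrt{2}}$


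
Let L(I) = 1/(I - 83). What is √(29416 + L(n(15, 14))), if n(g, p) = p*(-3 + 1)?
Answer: 5*√14497377/111 ≈ 171.51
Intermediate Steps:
n(g, p) = -2*p (n(g, p) = p*(-2) = -2*p)
L(I) = 1/(-83 + I)
√(29416 + L(n(15, 14))) = √(29416 + 1/(-83 - 2*14)) = √(29416 + 1/(-83 - 28)) = √(29416 + 1/(-111)) = √(29416 - 1/111) = √(3265175/111) = 5*√14497377/111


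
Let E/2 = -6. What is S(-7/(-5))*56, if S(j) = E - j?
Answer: -3752/5 ≈ -750.40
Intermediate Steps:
E = -12 (E = 2*(-6) = -12)
S(j) = -12 - j
S(-7/(-5))*56 = (-12 - (-7)/(-5))*56 = (-12 - (-7)*(-1)/5)*56 = (-12 - 1*7/5)*56 = (-12 - 7/5)*56 = -67/5*56 = -3752/5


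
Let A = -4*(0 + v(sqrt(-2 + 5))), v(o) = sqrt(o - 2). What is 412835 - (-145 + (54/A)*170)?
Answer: 412980 - 2295*I/sqrt(2 - sqrt(3)) ≈ 4.1298e+5 - 4433.6*I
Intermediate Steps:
v(o) = sqrt(-2 + o)
A = -4*sqrt(-2 + sqrt(3)) (A = -4*(0 + sqrt(-2 + sqrt(-2 + 5))) = -4*(0 + sqrt(-2 + sqrt(3))) = -4*sqrt(-2 + sqrt(3)) ≈ -2.0706*I)
412835 - (-145 + (54/A)*170) = 412835 - (-145 + (54/((-4*I*sqrt(2 - sqrt(3)))))*170) = 412835 - (-145 + (54*(I/(4*sqrt(2 - sqrt(3)))))*170) = 412835 - (-145 + (27*I/(2*sqrt(2 - sqrt(3))))*170) = 412835 - (-145 + 2295*I/sqrt(2 - sqrt(3))) = 412835 + (145 - 2295*I/sqrt(2 - sqrt(3))) = 412980 - 2295*I/sqrt(2 - sqrt(3))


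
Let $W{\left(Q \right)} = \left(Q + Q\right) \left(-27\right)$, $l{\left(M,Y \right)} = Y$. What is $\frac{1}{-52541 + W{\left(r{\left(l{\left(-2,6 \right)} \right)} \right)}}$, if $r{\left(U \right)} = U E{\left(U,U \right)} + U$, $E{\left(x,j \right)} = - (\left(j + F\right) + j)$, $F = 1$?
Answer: $- \frac{1}{48653} \approx -2.0554 \cdot 10^{-5}$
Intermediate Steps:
$E{\left(x,j \right)} = -1 - 2 j$ ($E{\left(x,j \right)} = - (\left(j + 1\right) + j) = - (\left(1 + j\right) + j) = - (1 + 2 j) = -1 - 2 j$)
$r{\left(U \right)} = U + U \left(-1 - 2 U\right)$ ($r{\left(U \right)} = U \left(-1 - 2 U\right) + U = U + U \left(-1 - 2 U\right)$)
$W{\left(Q \right)} = - 54 Q$ ($W{\left(Q \right)} = 2 Q \left(-27\right) = - 54 Q$)
$\frac{1}{-52541 + W{\left(r{\left(l{\left(-2,6 \right)} \right)} \right)}} = \frac{1}{-52541 - 54 \left(- 2 \cdot 6^{2}\right)} = \frac{1}{-52541 - 54 \left(\left(-2\right) 36\right)} = \frac{1}{-52541 - -3888} = \frac{1}{-52541 + 3888} = \frac{1}{-48653} = - \frac{1}{48653}$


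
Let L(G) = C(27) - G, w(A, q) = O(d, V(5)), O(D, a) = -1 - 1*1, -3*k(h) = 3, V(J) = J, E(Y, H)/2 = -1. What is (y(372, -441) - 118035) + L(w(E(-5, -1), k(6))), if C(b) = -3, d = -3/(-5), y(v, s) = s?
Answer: -118477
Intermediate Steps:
E(Y, H) = -2 (E(Y, H) = 2*(-1) = -2)
k(h) = -1 (k(h) = -⅓*3 = -1)
d = ⅗ (d = -3*(-⅕) = ⅗ ≈ 0.60000)
O(D, a) = -2 (O(D, a) = -1 - 1 = -2)
w(A, q) = -2
L(G) = -3 - G
(y(372, -441) - 118035) + L(w(E(-5, -1), k(6))) = (-441 - 118035) + (-3 - 1*(-2)) = -118476 + (-3 + 2) = -118476 - 1 = -118477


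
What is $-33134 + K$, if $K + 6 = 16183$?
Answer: $-16957$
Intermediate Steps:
$K = 16177$ ($K = -6 + 16183 = 16177$)
$-33134 + K = -33134 + 16177 = -16957$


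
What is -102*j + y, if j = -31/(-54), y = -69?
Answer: -1148/9 ≈ -127.56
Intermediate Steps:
j = 31/54 (j = -31*(-1/54) = 31/54 ≈ 0.57407)
-102*j + y = -102*31/54 - 69 = -527/9 - 69 = -1148/9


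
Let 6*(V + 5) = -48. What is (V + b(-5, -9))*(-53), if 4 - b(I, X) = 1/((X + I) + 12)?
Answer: 901/2 ≈ 450.50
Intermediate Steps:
V = -13 (V = -5 + (⅙)*(-48) = -5 - 8 = -13)
b(I, X) = 4 - 1/(12 + I + X) (b(I, X) = 4 - 1/((X + I) + 12) = 4 - 1/((I + X) + 12) = 4 - 1/(12 + I + X))
(V + b(-5, -9))*(-53) = (-13 + (47 + 4*(-5) + 4*(-9))/(12 - 5 - 9))*(-53) = (-13 + (47 - 20 - 36)/(-2))*(-53) = (-13 - ½*(-9))*(-53) = (-13 + 9/2)*(-53) = -17/2*(-53) = 901/2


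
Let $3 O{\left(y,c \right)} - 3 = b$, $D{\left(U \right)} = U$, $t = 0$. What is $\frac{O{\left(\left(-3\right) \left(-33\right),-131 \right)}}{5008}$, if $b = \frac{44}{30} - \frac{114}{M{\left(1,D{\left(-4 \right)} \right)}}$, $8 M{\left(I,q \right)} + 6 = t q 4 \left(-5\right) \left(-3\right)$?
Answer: $\frac{2347}{225360} \approx 0.010414$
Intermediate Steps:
$M{\left(I,q \right)} = - \frac{3}{4}$ ($M{\left(I,q \right)} = - \frac{3}{4} + \frac{0 q 4 \left(-5\right) \left(-3\right)}{8} = - \frac{3}{4} + \frac{0 \left(\left(-20\right) \left(-3\right)\right)}{8} = - \frac{3}{4} + \frac{0 \cdot 60}{8} = - \frac{3}{4} + \frac{1}{8} \cdot 0 = - \frac{3}{4} + 0 = - \frac{3}{4}$)
$b = \frac{2302}{15}$ ($b = \frac{44}{30} - \frac{114}{- \frac{3}{4}} = 44 \cdot \frac{1}{30} - -152 = \frac{22}{15} + 152 = \frac{2302}{15} \approx 153.47$)
$O{\left(y,c \right)} = \frac{2347}{45}$ ($O{\left(y,c \right)} = 1 + \frac{1}{3} \cdot \frac{2302}{15} = 1 + \frac{2302}{45} = \frac{2347}{45}$)
$\frac{O{\left(\left(-3\right) \left(-33\right),-131 \right)}}{5008} = \frac{2347}{45 \cdot 5008} = \frac{2347}{45} \cdot \frac{1}{5008} = \frac{2347}{225360}$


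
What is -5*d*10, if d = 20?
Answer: -1000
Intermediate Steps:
-5*d*10 = -5*20*10 = -100*10 = -1000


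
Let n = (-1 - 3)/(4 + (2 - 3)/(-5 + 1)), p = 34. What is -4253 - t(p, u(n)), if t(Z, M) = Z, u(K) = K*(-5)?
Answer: -4287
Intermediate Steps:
n = -16/17 (n = -4/(4 - 1/(-4)) = -4/(4 - 1*(-¼)) = -4/(4 + ¼) = -4/17/4 = -4*4/17 = -16/17 ≈ -0.94118)
u(K) = -5*K
-4253 - t(p, u(n)) = -4253 - 1*34 = -4253 - 34 = -4287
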